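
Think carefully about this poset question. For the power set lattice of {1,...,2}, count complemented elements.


An element a is complemented if some b has a meet b = bottom, a join b = top.
every subset A has complement S\A, so all elements are complemented.
Complemented elements: {}, {1}, {2}, {1,2}
Count: 4


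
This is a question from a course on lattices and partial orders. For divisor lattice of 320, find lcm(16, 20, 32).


In a divisor lattice, join = lcm (least common multiple).
Compute lcm iteratively: start with first element, then lcm(current, next).
Elements: [16, 20, 32]
lcm(16,20) = 80
lcm(80,32) = 160
Final lcm = 160


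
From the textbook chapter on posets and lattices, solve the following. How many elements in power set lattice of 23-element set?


Power set = 2^n.
2^23 = 8388608


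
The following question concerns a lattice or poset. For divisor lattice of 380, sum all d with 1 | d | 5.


Interval [1,5] in divisors of 380: [1, 5]
Sum = 6


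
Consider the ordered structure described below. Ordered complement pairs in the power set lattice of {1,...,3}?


Complement pair (a,b): a meet b = bottom, a join b = top.
Here: A intersect B = {} and A union B = {1,...,3}.
Pairs found: ({},{1,2,3}), ({1},{2,3}), ({2},{1,3}), ({3},{1,2}), ... (4 more)
Total ordered pairs: 8


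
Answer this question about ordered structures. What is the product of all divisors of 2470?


Divisors of 2470: [1, 2, 5, 10, 13, 19, 26, 38, 65, 95, 130, 190, 247, 494, 1235, 2470]
Product = n^(d(n)/2) = 2470^(16/2)
Product = 1385401412458388256100000000


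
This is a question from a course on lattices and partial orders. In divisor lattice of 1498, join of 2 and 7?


In a divisor lattice, join = lcm (least common multiple).
gcd(2,7) = 1
lcm(2,7) = 2*7/gcd = 14/1 = 14


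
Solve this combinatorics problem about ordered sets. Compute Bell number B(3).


B(n) = number of set partitions of an n-element set.
B(n) satisfies the recurrence: B(n+1) = sum_k C(n,k)*B(k).
B(3) = 5


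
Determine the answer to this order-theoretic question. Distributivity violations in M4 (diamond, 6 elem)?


Distributive law: a ^ (b v c) = (a ^ b) v (a ^ c).
Check all 6^3 = 216 ordered triples (a,b,c).
  e.g. a=a1, b=a2, c=a3: lhs=a1 != rhs=0
  e.g. a=a1, b=a2, c=a4: lhs=a1 != rhs=0
Total violating triples: 24


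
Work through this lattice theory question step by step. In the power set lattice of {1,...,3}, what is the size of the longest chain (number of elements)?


A chain is a totally ordered subset; we count the number of elements in a maximum chain.
Compute, for each element x, the size of the longest chain ending at x:
  {}: 1
  {1}: 2
  {2}: 2
  {3}: 2
  {1,2}: 3
  {1,3}: 3
  ...
A maximum chain: {} < {1} < {1,2} < {1,2,3}
Number of elements in the longest chain: 4


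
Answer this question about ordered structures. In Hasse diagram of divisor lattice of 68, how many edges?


A cover relation a -< b holds when a < b with no c strictly between.
Cover relations:
  1 -< 2
  1 -< 17
  2 -< 4
  2 -< 34
  4 -< 68
  17 -< 34
  34 -< 68
Total: 7


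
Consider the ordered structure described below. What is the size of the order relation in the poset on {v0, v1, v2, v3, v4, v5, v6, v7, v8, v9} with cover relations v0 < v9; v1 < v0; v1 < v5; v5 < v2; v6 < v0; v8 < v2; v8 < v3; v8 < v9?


The order relation is {(a,b) : a <= b}, reflexive so it includes (a,a).
Examples: (v0,v0), (v0,v9), (v1,v0), (v1,v1), (v1,v2), ...
Total ordered pairs: 21


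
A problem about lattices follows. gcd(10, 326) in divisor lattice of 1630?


Meet=gcd.
gcd(10,326)=2


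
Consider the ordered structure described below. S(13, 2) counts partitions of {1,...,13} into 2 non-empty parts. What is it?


S(n,k) = k*S(n-1,k) + S(n-1,k-1).
S(12,2) = 2047, S(12,1) = 1
S(13,2) = 2*2047 + 1 = 4094 + 1
S(13,2) = 4095


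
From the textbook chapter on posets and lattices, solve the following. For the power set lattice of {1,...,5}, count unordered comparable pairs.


A comparable pair {a,b} has a < b or b < a in the order.
Count unordered pairs where one element is strictly below the other.
Examples: {{},{1}}, {{},{2}}, {{},{3}}, {{},{4}}, ...
Total comparable pairs: 211


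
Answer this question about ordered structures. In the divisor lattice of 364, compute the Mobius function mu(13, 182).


In a divisor lattice, mu(a,b) = mu(b/a) where mu is the classical Mobius function.
b/a = 182/13 = 14
Prime factorization of 14: primes [2, 7]
14 is squarefree with 2 prime factor(s), so mu(14) = (-1)^2 = 1


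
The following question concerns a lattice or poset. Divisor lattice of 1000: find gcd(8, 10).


In a divisor lattice, meet = gcd (greatest common divisor).
By Euclidean algorithm or factoring: gcd(8,10) = 2


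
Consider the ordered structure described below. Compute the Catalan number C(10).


C(n) = C(2n, n) / (n+1).
C(20, 10) = 184756
C(10) = 184756 / 11 = 16796


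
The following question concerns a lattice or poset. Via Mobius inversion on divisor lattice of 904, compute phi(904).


phi(n) = n * prod_{p|n} (1 - 1/p).
Prime divisors of 904: [2, 113]
phi(904) = 904 * (1 - 1/2) * (1 - 1/113)
phi(904) = 448


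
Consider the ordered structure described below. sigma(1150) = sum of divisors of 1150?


sigma(n) = sum of divisors.
Divisors of 1150: [1, 2, 5, 10, 23, 25, 46, 50, 115, 230, 575, 1150]
Sum = 2232


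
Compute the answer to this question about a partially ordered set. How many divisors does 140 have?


Divisors of 140: [1, 2, 4, 5, 7, 10, 14, 20, 28, 35, 70, 140]
Count: 12


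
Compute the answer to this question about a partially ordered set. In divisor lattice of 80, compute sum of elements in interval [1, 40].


Interval [1,40] in divisors of 80: [1, 2, 4, 5, 8, 10, 20, 40]
Sum = 90


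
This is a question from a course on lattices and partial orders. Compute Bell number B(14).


B(n) = number of set partitions of an n-element set.
B(n) satisfies the recurrence: B(n+1) = sum_k C(n,k)*B(k).
B(14) = 190899322


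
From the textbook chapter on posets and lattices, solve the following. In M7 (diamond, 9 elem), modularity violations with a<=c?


Modular law: if a <= c then a v (b ^ c) = (a v b) ^ c.
Check all triples (a,b,c) with a <= c among 9 elements.
This lattice is modular (diamonds M_m and their chain-products are modular).
Total violating triples: 0


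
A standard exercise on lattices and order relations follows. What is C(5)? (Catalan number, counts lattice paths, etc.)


C(n) = C(2n, n) / (n+1).
C(10, 5) = 252
C(5) = 252 / 6 = 42


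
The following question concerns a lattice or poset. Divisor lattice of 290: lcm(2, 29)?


Join=lcm.
gcd(2,29)=1
lcm=58


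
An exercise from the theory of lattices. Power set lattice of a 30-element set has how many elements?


Power set = 2^n.
2^30 = 1073741824


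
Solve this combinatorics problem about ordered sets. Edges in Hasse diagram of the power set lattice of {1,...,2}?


A cover relation a -< b holds when a < b with no c strictly between.
Cover relations:
  {} -< {1}
  {} -< {2}
  {1} -< {1,2}
  {2} -< {1,2}
Total: 4


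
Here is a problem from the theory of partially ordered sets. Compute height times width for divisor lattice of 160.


Height = length of longest chain minus 1; width = size of largest antichain.
A maximum chain: 1 | 5 | 10 | 20 | 40 | 80 | 160  (height 6).
A maximum antichain: {2, 5}  (width 2).
Product = 6 * 2 = 12


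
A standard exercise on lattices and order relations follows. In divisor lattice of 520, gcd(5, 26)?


Meet=gcd.
gcd(5,26)=1


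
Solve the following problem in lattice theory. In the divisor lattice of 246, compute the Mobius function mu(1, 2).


In a divisor lattice, mu(a,b) = mu(b/a) where mu is the classical Mobius function.
b/a = 2/1 = 2
Prime factorization of 2: primes [2]
2 is squarefree with 1 prime factor(s), so mu(2) = (-1)^1 = -1


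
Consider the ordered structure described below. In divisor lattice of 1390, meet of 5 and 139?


In a divisor lattice, meet = gcd (greatest common divisor).
By Euclidean algorithm or factoring: gcd(5,139) = 1


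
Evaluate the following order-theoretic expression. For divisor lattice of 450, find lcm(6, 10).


In a divisor lattice, join = lcm (least common multiple).
Compute lcm iteratively: start with first element, then lcm(current, next).
Elements: [6, 10]
lcm(6,10) = 30
Final lcm = 30


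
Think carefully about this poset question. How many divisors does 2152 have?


Divisors of 2152: [1, 2, 4, 8, 269, 538, 1076, 2152]
Count: 8


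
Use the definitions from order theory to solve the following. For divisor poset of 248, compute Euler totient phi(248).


phi(n) = n * prod_{p|n} (1 - 1/p).
Prime divisors of 248: [2, 31]
phi(248) = 248 * (1 - 1/2) * (1 - 1/31)
phi(248) = 120


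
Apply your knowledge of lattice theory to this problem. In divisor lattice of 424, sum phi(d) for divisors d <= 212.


Divisors of 424 up to 212: [1, 2, 4, 8, 53, 106, 212]
phi values: [1, 1, 2, 4, 52, 52, 104]
Sum = 216


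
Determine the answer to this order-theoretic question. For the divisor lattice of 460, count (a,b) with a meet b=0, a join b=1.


Complement pair (a,b): a meet b = bottom, a join b = top.
Here: gcd(a,b)=1 and lcm(a,b)=460, i.e. a*b=460 with a,b coprime.
Pairs found: (1,460), (4,115), (5,92), (20,23), ... (4 more)
Total ordered pairs: 8


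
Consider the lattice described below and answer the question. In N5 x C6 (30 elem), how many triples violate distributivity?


Distributive law: a ^ (b v c) = (a ^ b) v (a ^ c).
Check all 30^3 = 27000 ordered triples (a,b,c).
  e.g. a=(b,0), b=(a,0), c=(c,0): lhs=(b,0) != rhs=(a,0)
  e.g. a=(b,0), b=(a,0), c=(c,1): lhs=(b,0) != rhs=(a,0)
Total violating triples: 432


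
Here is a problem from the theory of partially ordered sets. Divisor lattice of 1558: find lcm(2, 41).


In a divisor lattice, join = lcm (least common multiple).
gcd(2,41) = 1
lcm(2,41) = 2*41/gcd = 82/1 = 82


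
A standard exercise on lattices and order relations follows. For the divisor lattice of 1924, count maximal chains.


A maximal chain goes from the minimum element to a maximal element via cover relations.
Counting all min-to-max paths in the cover graph.
Total maximal chains: 12


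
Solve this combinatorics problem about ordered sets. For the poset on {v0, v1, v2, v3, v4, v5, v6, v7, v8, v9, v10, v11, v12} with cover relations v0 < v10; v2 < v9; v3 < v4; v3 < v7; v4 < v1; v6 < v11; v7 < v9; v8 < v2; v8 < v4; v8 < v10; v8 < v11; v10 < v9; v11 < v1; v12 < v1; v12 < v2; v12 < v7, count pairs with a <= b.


The order relation is {(a,b) : a <= b}, reflexive so it includes (a,a).
Examples: (v0,v0), (v0,v10), (v0,v9), (v1,v1), (v10,v10), ...
Total ordered pairs: 36


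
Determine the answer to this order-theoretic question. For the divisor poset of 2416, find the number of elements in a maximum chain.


A chain is a totally ordered subset; we count the number of elements in a maximum chain.
Compute, for each element x, the size of the longest chain ending at x:
  1: 1
  2: 2
  151: 2
  4: 3
  8: 4
  302: 3
  ...
A maximum chain: 1 < 2 < 4 < 8 < 16 < 2416
Number of elements in the longest chain: 6


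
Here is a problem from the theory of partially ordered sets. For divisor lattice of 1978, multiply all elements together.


Divisors of 1978: [1, 2, 23, 43, 46, 86, 989, 1978]
Product = n^(d(n)/2) = 1978^(8/2)
Product = 15307531050256


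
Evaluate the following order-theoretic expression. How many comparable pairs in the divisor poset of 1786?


A comparable pair {a,b} has a < b or b < a in the order.
Count unordered pairs where one element is strictly below the other.
Examples: {1,2}, {1,19}, {1,38}, {1,47}, ...
Total comparable pairs: 19


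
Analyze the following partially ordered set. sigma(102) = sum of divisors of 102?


sigma(n) = sum of divisors.
Divisors of 102: [1, 2, 3, 6, 17, 34, 51, 102]
Sum = 216


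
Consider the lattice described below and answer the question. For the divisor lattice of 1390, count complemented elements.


An element a is complemented if some b has a meet b = bottom, a join b = top.
a is complemented iff gcd(a, n/a)=1, i.e. a is a unitary divisor of 1390.
Complemented elements: 1, 2, 5, 10, 139, 278, ... (2 more)
Count: 8


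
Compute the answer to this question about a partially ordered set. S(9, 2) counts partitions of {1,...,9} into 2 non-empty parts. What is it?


S(n,k) = k*S(n-1,k) + S(n-1,k-1).
S(8,2) = 127, S(8,1) = 1
S(9,2) = 2*127 + 1 = 254 + 1
S(9,2) = 255


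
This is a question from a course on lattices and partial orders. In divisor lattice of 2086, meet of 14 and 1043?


In a divisor lattice, meet = gcd (greatest common divisor).
By Euclidean algorithm or factoring: gcd(14,1043) = 7


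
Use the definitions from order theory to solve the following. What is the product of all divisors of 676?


Divisors of 676: [1, 2, 4, 13, 26, 52, 169, 338, 676]
Product = n^(d(n)/2) = 676^(9/2)
Product = 5429503678976


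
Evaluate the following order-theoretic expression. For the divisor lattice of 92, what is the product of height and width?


Height = length of longest chain minus 1; width = size of largest antichain.
A maximum chain: 1 | 23 | 46 | 92  (height 3).
A maximum antichain: {2, 23}  (width 2).
Product = 3 * 2 = 6


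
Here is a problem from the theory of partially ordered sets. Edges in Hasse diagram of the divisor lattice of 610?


A cover relation a -< b holds when a < b with no c strictly between.
Cover relations:
  1 -< 2
  1 -< 5
  1 -< 61
  2 -< 10
  2 -< 122
  5 -< 10
  5 -< 305
  10 -< 610
  ...4 more
Total: 12


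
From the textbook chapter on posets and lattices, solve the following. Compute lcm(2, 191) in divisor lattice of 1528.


In a divisor lattice, join = lcm (least common multiple).
gcd(2,191) = 1
lcm(2,191) = 2*191/gcd = 382/1 = 382


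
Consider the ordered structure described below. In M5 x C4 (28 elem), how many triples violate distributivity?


Distributive law: a ^ (b v c) = (a ^ b) v (a ^ c).
Check all 28^3 = 21952 ordered triples (a,b,c).
  e.g. a=(a1,0), b=(a2,0), c=(a3,0): lhs=(a1,0) != rhs=(0,0)
  e.g. a=(a1,0), b=(a2,0), c=(a3,1): lhs=(a1,0) != rhs=(0,0)
Total violating triples: 3840


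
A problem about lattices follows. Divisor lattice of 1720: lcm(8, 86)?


Join=lcm.
gcd(8,86)=2
lcm=344


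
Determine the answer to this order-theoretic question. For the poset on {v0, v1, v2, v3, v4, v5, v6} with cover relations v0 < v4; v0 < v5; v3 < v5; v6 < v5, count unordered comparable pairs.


A comparable pair {a,b} has a < b or b < a in the order.
Count unordered pairs where one element is strictly below the other.
Examples: {v0,v4}, {v0,v5}, {v3,v5}, {v5,v6}
Total comparable pairs: 4


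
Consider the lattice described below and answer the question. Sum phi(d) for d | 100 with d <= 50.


Divisors of 100 up to 50: [1, 2, 4, 5, 10, 20, 25, 50]
phi values: [1, 1, 2, 4, 4, 8, 20, 20]
Sum = 60


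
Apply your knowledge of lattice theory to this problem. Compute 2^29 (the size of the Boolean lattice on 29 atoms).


Power set = 2^n.
2^29 = 536870912


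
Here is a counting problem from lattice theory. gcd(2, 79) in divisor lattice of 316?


Meet=gcd.
gcd(2,79)=1


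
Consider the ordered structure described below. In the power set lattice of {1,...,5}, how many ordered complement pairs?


Complement pair (a,b): a meet b = bottom, a join b = top.
Here: A intersect B = {} and A union B = {1,...,5}.
Pairs found: ({},{1,2,3,4,5}), ({1},{2,3,4,5}), ({2},{1,3,4,5}), ({3},{1,2,4,5}), ... (28 more)
Total ordered pairs: 32


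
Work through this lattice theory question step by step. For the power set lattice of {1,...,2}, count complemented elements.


An element a is complemented if some b has a meet b = bottom, a join b = top.
every subset A has complement S\A, so all elements are complemented.
Complemented elements: {}, {1}, {2}, {1,2}
Count: 4


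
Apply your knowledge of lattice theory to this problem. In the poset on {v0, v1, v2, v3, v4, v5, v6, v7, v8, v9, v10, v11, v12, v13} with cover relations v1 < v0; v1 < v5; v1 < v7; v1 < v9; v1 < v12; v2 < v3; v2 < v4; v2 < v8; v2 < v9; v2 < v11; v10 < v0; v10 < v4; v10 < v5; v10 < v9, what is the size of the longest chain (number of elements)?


A chain is a totally ordered subset; we count the number of elements in a maximum chain.
Compute, for each element x, the size of the longest chain ending at x:
  v1: 1
  v2: 1
  v6: 1
  v10: 1
  v13: 1
  v3: 2
  ...
A maximum chain: v1 < v0
Number of elements in the longest chain: 2


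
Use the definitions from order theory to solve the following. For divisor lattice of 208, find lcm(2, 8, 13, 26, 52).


In a divisor lattice, join = lcm (least common multiple).
Compute lcm iteratively: start with first element, then lcm(current, next).
Elements: [2, 8, 13, 26, 52]
lcm(2,8) = 8
lcm(8,13) = 104
lcm(104,26) = 104
lcm(104,52) = 104
Final lcm = 104


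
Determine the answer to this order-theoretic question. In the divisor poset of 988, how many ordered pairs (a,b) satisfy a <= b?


The order relation is {(a,b) : a <= b}, reflexive so it includes (a,a).
Examples: (1,1), (1,13), (1,19), (1,2), (1,247), ...
Total ordered pairs: 54


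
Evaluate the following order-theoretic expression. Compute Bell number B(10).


B(n) = number of set partitions of an n-element set.
B(n) satisfies the recurrence: B(n+1) = sum_k C(n,k)*B(k).
B(10) = 115975


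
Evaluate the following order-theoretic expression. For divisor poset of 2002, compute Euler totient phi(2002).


phi(n) = n * prod_{p|n} (1 - 1/p).
Prime divisors of 2002: [2, 7, 11, 13]
phi(2002) = 2002 * (1 - 1/2) * (1 - 1/7) * (1 - 1/11) * (1 - 1/13)
phi(2002) = 720


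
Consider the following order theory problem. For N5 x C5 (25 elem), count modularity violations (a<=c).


Modular law: if a <= c then a v (b ^ c) = (a v b) ^ c.
Check all triples (a,b,c) with a <= c among 25 elements.
  e.g. a=(a,0), b=(c,0), c=(b,0): lhs=(a,0) != rhs=(b,0)
  e.g. a=(a,0), b=(c,1), c=(b,0): lhs=(a,0) != rhs=(b,0)
Total violating triples: 75


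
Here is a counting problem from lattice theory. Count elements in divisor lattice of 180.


Divisors of 180: [1, 2, 3, 4, 5, 6, 9, 10, 12, 15, 18, 20, 30, 36, 45, 60, 90, 180]
Count: 18


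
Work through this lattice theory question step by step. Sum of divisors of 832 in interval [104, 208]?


Interval [104,208] in divisors of 832: [104, 208]
Sum = 312


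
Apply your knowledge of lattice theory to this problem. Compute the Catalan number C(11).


C(n) = C(2n, n) / (n+1).
C(22, 11) = 705432
C(11) = 705432 / 12 = 58786


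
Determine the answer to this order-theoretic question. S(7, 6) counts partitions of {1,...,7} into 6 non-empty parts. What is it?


S(n,k) = k*S(n-1,k) + S(n-1,k-1).
S(6,6) = 1, S(6,5) = 15
S(7,6) = 6*1 + 15 = 6 + 15
S(7,6) = 21


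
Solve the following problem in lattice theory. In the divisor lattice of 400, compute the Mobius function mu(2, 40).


In a divisor lattice, mu(a,b) = mu(b/a) where mu is the classical Mobius function.
b/a = 40/2 = 20
Prime factorization of 20: primes [2, 5]
20 is not squarefree, so mu(20) = 0


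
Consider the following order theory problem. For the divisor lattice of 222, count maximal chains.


A maximal chain goes from the minimum element to a maximal element via cover relations.
Counting all min-to-max paths in the cover graph.
Total maximal chains: 6


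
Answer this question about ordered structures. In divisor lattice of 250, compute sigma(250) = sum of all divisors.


sigma(n) = sum of divisors.
Divisors of 250: [1, 2, 5, 10, 25, 50, 125, 250]
Sum = 468


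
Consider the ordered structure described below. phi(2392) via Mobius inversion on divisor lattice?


phi(n) = n * prod_{p|n} (1 - 1/p).
Prime divisors of 2392: [2, 13, 23]
phi(2392) = 2392 * (1 - 1/2) * (1 - 1/13) * (1 - 1/23)
phi(2392) = 1056


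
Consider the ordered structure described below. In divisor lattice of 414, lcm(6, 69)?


Join=lcm.
gcd(6,69)=3
lcm=138


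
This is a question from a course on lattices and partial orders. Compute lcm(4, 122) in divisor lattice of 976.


In a divisor lattice, join = lcm (least common multiple).
gcd(4,122) = 2
lcm(4,122) = 4*122/gcd = 488/2 = 244


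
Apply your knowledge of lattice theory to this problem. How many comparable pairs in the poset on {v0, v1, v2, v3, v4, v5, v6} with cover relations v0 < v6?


A comparable pair {a,b} has a < b or b < a in the order.
Count unordered pairs where one element is strictly below the other.
Examples: {v0,v6}
Total comparable pairs: 1


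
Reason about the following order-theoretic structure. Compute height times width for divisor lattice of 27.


Height = length of longest chain minus 1; width = size of largest antichain.
A maximum chain: 1 | 3 | 9 | 27  (height 3).
A maximum antichain: {1}  (width 1).
Product = 3 * 1 = 3


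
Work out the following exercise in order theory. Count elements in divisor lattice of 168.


Divisors of 168: [1, 2, 3, 4, 6, 7, 8, 12, 14, 21, 24, 28, 42, 56, 84, 168]
Count: 16


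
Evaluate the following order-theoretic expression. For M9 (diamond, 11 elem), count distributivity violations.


Distributive law: a ^ (b v c) = (a ^ b) v (a ^ c).
Check all 11^3 = 1331 ordered triples (a,b,c).
  e.g. a=a1, b=a2, c=a3: lhs=a1 != rhs=0
  e.g. a=a1, b=a2, c=a4: lhs=a1 != rhs=0
Total violating triples: 504


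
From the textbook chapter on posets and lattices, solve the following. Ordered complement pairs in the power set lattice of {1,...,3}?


Complement pair (a,b): a meet b = bottom, a join b = top.
Here: A intersect B = {} and A union B = {1,...,3}.
Pairs found: ({},{1,2,3}), ({1},{2,3}), ({2},{1,3}), ({3},{1,2}), ... (4 more)
Total ordered pairs: 8


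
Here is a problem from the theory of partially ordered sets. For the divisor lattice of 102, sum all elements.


sigma(n) = sum of divisors.
Divisors of 102: [1, 2, 3, 6, 17, 34, 51, 102]
Sum = 216


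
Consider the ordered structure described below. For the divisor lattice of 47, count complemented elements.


An element a is complemented if some b has a meet b = bottom, a join b = top.
a is complemented iff gcd(a, n/a)=1, i.e. a is a unitary divisor of 47.
Complemented elements: 1, 47
Count: 2


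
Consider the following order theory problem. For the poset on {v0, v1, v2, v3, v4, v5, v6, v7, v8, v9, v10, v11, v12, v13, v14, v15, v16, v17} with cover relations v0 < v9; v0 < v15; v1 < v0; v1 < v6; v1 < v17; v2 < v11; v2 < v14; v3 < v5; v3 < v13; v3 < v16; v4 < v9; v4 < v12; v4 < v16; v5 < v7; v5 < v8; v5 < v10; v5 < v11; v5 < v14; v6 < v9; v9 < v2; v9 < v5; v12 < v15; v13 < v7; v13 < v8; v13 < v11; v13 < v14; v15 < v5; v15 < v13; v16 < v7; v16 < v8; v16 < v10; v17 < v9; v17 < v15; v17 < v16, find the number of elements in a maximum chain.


A chain is a totally ordered subset; we count the number of elements in a maximum chain.
Compute, for each element x, the size of the longest chain ending at x:
  v1: 1
  v3: 1
  v4: 1
  v0: 2
  v6: 2
  v12: 2
  ...
A maximum chain: v1 < v0 < v9 < v5 < v7
Number of elements in the longest chain: 5


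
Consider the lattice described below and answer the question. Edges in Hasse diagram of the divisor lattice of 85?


A cover relation a -< b holds when a < b with no c strictly between.
Cover relations:
  1 -< 5
  1 -< 17
  5 -< 85
  17 -< 85
Total: 4


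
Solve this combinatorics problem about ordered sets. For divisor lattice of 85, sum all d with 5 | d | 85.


Interval [5,85] in divisors of 85: [5, 85]
Sum = 90


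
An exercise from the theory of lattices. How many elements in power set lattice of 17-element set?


Power set = 2^n.
2^17 = 131072


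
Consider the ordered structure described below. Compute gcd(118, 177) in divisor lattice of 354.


In a divisor lattice, meet = gcd (greatest common divisor).
By Euclidean algorithm or factoring: gcd(118,177) = 59


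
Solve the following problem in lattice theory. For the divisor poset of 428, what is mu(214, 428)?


In a divisor lattice, mu(a,b) = mu(b/a) where mu is the classical Mobius function.
b/a = 428/214 = 2
Prime factorization of 2: primes [2]
2 is squarefree with 1 prime factor(s), so mu(2) = (-1)^1 = -1


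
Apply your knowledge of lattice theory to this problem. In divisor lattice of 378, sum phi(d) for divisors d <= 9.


Divisors of 378 up to 9: [1, 2, 3, 6, 7, 9]
phi values: [1, 1, 2, 2, 6, 6]
Sum = 18


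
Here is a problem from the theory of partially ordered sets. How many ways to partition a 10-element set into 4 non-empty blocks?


S(n,k) = k*S(n-1,k) + S(n-1,k-1).
S(9,4) = 7770, S(9,3) = 3025
S(10,4) = 4*7770 + 3025 = 31080 + 3025
S(10,4) = 34105


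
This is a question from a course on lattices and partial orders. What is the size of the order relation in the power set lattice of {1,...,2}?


The order relation is {(a,b) : a <= b}, reflexive so it includes (a,a).
Examples: ({},{}), ({},{1,2}), ({},{1}), ({},{2}), ({1,2},{1,2}), ...
Total ordered pairs: 9


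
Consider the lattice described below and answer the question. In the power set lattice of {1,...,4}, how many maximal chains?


A maximal chain goes from the minimum element to a maximal element via cover relations.
Counting all min-to-max paths in the cover graph.
Total maximal chains: 24


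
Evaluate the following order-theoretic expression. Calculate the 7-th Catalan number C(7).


C(n) = C(2n, n) / (n+1).
C(14, 7) = 3432
C(7) = 3432 / 8 = 429


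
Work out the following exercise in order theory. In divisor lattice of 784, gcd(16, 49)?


Meet=gcd.
gcd(16,49)=1


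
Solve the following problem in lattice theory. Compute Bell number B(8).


B(n) = number of set partitions of an n-element set.
B(n) satisfies the recurrence: B(n+1) = sum_k C(n,k)*B(k).
B(8) = 4140


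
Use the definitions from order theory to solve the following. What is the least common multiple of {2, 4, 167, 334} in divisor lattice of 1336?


In a divisor lattice, join = lcm (least common multiple).
Compute lcm iteratively: start with first element, then lcm(current, next).
Elements: [2, 4, 167, 334]
lcm(2,4) = 4
lcm(4,167) = 668
lcm(668,334) = 668
Final lcm = 668


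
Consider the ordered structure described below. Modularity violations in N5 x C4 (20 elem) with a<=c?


Modular law: if a <= c then a v (b ^ c) = (a v b) ^ c.
Check all triples (a,b,c) with a <= c among 20 elements.
  e.g. a=(a,0), b=(c,0), c=(b,0): lhs=(a,0) != rhs=(b,0)
  e.g. a=(a,0), b=(c,1), c=(b,0): lhs=(a,0) != rhs=(b,0)
Total violating triples: 40


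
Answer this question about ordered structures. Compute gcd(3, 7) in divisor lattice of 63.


In a divisor lattice, meet = gcd (greatest common divisor).
By Euclidean algorithm or factoring: gcd(3,7) = 1


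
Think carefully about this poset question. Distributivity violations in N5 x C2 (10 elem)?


Distributive law: a ^ (b v c) = (a ^ b) v (a ^ c).
Check all 10^3 = 1000 ordered triples (a,b,c).
  e.g. a=(b,0), b=(a,0), c=(c,0): lhs=(b,0) != rhs=(a,0)
  e.g. a=(b,0), b=(a,0), c=(c,1): lhs=(b,0) != rhs=(a,0)
Total violating triples: 16


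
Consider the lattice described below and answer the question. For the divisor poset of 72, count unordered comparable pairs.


A comparable pair {a,b} has a < b or b < a in the order.
Count unordered pairs where one element is strictly below the other.
Examples: {1,2}, {1,3}, {1,4}, {1,6}, ...
Total comparable pairs: 48


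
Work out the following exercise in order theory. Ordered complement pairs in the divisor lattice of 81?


Complement pair (a,b): a meet b = bottom, a join b = top.
Here: gcd(a,b)=1 and lcm(a,b)=81, i.e. a*b=81 with a,b coprime.
Pairs found: (1,81), (81,1)
Total ordered pairs: 2


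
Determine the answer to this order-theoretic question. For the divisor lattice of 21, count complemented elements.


An element a is complemented if some b has a meet b = bottom, a join b = top.
a is complemented iff gcd(a, n/a)=1, i.e. a is a unitary divisor of 21.
Complemented elements: 1, 3, 7, 21
Count: 4


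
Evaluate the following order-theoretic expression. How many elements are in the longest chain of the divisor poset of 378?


A chain is a totally ordered subset; we count the number of elements in a maximum chain.
Compute, for each element x, the size of the longest chain ending at x:
  1: 1
  2: 2
  3: 2
  7: 2
  9: 3
  6: 3
  ...
A maximum chain: 1 < 2 < 6 < 18 < 54 < 378
Number of elements in the longest chain: 6


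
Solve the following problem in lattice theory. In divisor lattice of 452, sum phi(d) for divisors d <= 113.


Divisors of 452 up to 113: [1, 2, 4, 113]
phi values: [1, 1, 2, 112]
Sum = 116


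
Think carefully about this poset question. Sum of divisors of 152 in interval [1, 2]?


Interval [1,2] in divisors of 152: [1, 2]
Sum = 3


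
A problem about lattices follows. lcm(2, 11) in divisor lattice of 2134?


Join=lcm.
gcd(2,11)=1
lcm=22


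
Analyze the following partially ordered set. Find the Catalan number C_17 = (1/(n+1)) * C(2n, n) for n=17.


C(n) = C(2n, n) / (n+1).
C(34, 17) = 2333606220
C(17) = 2333606220 / 18 = 129644790


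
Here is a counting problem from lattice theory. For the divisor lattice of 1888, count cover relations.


A cover relation a -< b holds when a < b with no c strictly between.
Cover relations:
  1 -< 2
  1 -< 59
  2 -< 4
  2 -< 118
  4 -< 8
  4 -< 236
  8 -< 16
  8 -< 472
  ...8 more
Total: 16


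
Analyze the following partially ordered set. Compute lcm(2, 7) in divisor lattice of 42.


In a divisor lattice, join = lcm (least common multiple).
gcd(2,7) = 1
lcm(2,7) = 2*7/gcd = 14/1 = 14


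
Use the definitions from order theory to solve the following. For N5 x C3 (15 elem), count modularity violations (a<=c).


Modular law: if a <= c then a v (b ^ c) = (a v b) ^ c.
Check all triples (a,b,c) with a <= c among 15 elements.
  e.g. a=(a,0), b=(c,0), c=(b,0): lhs=(a,0) != rhs=(b,0)
  e.g. a=(a,0), b=(c,1), c=(b,0): lhs=(a,0) != rhs=(b,0)
Total violating triples: 18


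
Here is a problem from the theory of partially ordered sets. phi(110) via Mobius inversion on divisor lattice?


phi(n) = n * prod_{p|n} (1 - 1/p).
Prime divisors of 110: [2, 5, 11]
phi(110) = 110 * (1 - 1/2) * (1 - 1/5) * (1 - 1/11)
phi(110) = 40


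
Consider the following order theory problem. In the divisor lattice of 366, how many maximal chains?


A maximal chain goes from the minimum element to a maximal element via cover relations.
Counting all min-to-max paths in the cover graph.
Total maximal chains: 6


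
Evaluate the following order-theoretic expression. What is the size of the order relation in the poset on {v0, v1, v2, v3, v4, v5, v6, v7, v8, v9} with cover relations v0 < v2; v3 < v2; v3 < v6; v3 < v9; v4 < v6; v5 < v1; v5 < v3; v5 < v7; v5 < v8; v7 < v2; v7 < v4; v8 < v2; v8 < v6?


The order relation is {(a,b) : a <= b}, reflexive so it includes (a,a).
Examples: (v0,v0), (v0,v2), (v1,v1), (v2,v2), (v3,v2), ...
Total ordered pairs: 28


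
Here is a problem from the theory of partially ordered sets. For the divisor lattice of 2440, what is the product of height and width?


Height = length of longest chain minus 1; width = size of largest antichain.
A maximum chain: 1 | 61 | 305 | 610 | 1220 | 2440  (height 5).
A maximum antichain: {4, 10, 122, 305}  (width 4).
Product = 5 * 4 = 20


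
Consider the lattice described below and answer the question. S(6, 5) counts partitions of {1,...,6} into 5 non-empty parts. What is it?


S(n,k) = k*S(n-1,k) + S(n-1,k-1).
S(5,5) = 1, S(5,4) = 10
S(6,5) = 5*1 + 10 = 5 + 10
S(6,5) = 15


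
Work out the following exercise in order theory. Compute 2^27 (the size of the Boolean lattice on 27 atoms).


Power set = 2^n.
2^27 = 134217728


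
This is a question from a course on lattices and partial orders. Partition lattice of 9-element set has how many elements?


B(n) = number of set partitions of an n-element set.
B(n) satisfies the recurrence: B(n+1) = sum_k C(n,k)*B(k).
B(9) = 21147


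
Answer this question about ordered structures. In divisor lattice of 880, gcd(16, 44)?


Meet=gcd.
gcd(16,44)=4


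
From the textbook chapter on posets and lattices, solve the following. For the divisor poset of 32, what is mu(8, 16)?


In a divisor lattice, mu(a,b) = mu(b/a) where mu is the classical Mobius function.
b/a = 16/8 = 2
Prime factorization of 2: primes [2]
2 is squarefree with 1 prime factor(s), so mu(2) = (-1)^1 = -1


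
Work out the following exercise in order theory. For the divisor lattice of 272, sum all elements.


sigma(n) = sum of divisors.
Divisors of 272: [1, 2, 4, 8, 16, 17, 34, 68, 136, 272]
Sum = 558


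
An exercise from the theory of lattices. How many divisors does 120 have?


Divisors of 120: [1, 2, 3, 4, 5, 6, 8, 10, 12, 15, 20, 24, 30, 40, 60, 120]
Count: 16


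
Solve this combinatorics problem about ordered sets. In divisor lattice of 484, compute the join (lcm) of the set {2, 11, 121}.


In a divisor lattice, join = lcm (least common multiple).
Compute lcm iteratively: start with first element, then lcm(current, next).
Elements: [2, 11, 121]
lcm(2,11) = 22
lcm(22,121) = 242
Final lcm = 242


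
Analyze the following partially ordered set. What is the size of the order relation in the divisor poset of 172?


The order relation is {(a,b) : a <= b}, reflexive so it includes (a,a).
Examples: (1,1), (1,172), (1,2), (1,4), (1,43), ...
Total ordered pairs: 18


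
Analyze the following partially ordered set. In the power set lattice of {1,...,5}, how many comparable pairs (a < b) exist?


A comparable pair {a,b} has a < b or b < a in the order.
Count unordered pairs where one element is strictly below the other.
Examples: {{},{1}}, {{},{2}}, {{},{3}}, {{},{4}}, ...
Total comparable pairs: 211


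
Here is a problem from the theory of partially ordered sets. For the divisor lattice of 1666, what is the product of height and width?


Height = length of longest chain minus 1; width = size of largest antichain.
A maximum chain: 1 | 17 | 119 | 833 | 1666  (height 4).
A maximum antichain: {14, 34, 49, 119}  (width 4).
Product = 4 * 4 = 16


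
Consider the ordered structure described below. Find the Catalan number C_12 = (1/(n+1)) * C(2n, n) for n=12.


C(n) = C(2n, n) / (n+1).
C(24, 12) = 2704156
C(12) = 2704156 / 13 = 208012


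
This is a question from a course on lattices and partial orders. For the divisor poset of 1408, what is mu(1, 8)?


In a divisor lattice, mu(a,b) = mu(b/a) where mu is the classical Mobius function.
b/a = 8/1 = 8
Prime factorization of 8: primes [2]
8 is not squarefree, so mu(8) = 0


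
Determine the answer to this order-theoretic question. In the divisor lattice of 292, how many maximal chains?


A maximal chain goes from the minimum element to a maximal element via cover relations.
Counting all min-to-max paths in the cover graph.
Total maximal chains: 3


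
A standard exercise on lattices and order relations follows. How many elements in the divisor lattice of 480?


Divisors of 480: [1, 2, 3, 4, 5, 6, 8, 10, 12, 15, 16, 20, 24, 30, 32, 40, 48, 60, 80, 96, 120, 160, 240, 480]
Count: 24


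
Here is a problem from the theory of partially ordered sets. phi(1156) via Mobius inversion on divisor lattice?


phi(n) = n * prod_{p|n} (1 - 1/p).
Prime divisors of 1156: [2, 17]
phi(1156) = 1156 * (1 - 1/2) * (1 - 1/17)
phi(1156) = 544


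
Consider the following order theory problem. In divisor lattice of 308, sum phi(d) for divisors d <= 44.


Divisors of 308 up to 44: [1, 2, 4, 7, 11, 14, 22, 28, 44]
phi values: [1, 1, 2, 6, 10, 6, 10, 12, 20]
Sum = 68


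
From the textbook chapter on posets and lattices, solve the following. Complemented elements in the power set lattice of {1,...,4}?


An element a is complemented if some b has a meet b = bottom, a join b = top.
every subset A has complement S\A, so all elements are complemented.
Complemented elements: {}, {1}, {2}, {3}, {4}, {1,2}, ... (10 more)
Count: 16


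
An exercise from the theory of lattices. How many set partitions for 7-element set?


B(n) = number of set partitions of an n-element set.
B(n) satisfies the recurrence: B(n+1) = sum_k C(n,k)*B(k).
B(7) = 877


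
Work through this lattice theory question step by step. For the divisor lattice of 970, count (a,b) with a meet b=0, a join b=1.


Complement pair (a,b): a meet b = bottom, a join b = top.
Here: gcd(a,b)=1 and lcm(a,b)=970, i.e. a*b=970 with a,b coprime.
Pairs found: (1,970), (2,485), (5,194), (10,97), ... (4 more)
Total ordered pairs: 8


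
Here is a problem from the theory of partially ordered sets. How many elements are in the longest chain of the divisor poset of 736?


A chain is a totally ordered subset; we count the number of elements in a maximum chain.
Compute, for each element x, the size of the longest chain ending at x:
  1: 1
  2: 2
  23: 2
  4: 3
  8: 4
  46: 3
  ...
A maximum chain: 1 < 2 < 4 < 8 < 16 < 32 < 736
Number of elements in the longest chain: 7


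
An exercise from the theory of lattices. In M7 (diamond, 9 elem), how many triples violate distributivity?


Distributive law: a ^ (b v c) = (a ^ b) v (a ^ c).
Check all 9^3 = 729 ordered triples (a,b,c).
  e.g. a=a1, b=a2, c=a3: lhs=a1 != rhs=0
  e.g. a=a1, b=a2, c=a4: lhs=a1 != rhs=0
Total violating triples: 210


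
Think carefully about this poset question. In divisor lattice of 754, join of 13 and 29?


In a divisor lattice, join = lcm (least common multiple).
gcd(13,29) = 1
lcm(13,29) = 13*29/gcd = 377/1 = 377


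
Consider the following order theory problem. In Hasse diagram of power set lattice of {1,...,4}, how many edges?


A cover relation a -< b holds when a < b with no c strictly between.
Cover relations:
  {} -< {1}
  {} -< {2}
  {} -< {3}
  {} -< {4}
  {1} -< {1,2}
  {1} -< {1,3}
  {1} -< {1,4}
  {2} -< {1,2}
  ...24 more
Total: 32


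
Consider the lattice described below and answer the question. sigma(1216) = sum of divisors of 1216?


sigma(n) = sum of divisors.
Divisors of 1216: [1, 2, 4, 8, 16, 19, 32, 38, 64, 76, 152, 304, 608, 1216]
Sum = 2540


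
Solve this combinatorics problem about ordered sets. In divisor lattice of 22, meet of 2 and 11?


In a divisor lattice, meet = gcd (greatest common divisor).
By Euclidean algorithm or factoring: gcd(2,11) = 1


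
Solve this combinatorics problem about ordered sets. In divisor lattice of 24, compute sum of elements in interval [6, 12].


Interval [6,12] in divisors of 24: [6, 12]
Sum = 18


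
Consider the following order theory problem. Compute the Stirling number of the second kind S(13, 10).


S(n,k) = k*S(n-1,k) + S(n-1,k-1).
S(12,10) = 1705, S(12,9) = 22275
S(13,10) = 10*1705 + 22275 = 17050 + 22275
S(13,10) = 39325


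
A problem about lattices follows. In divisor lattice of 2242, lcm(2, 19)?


Join=lcm.
gcd(2,19)=1
lcm=38


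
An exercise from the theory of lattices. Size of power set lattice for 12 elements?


Power set = 2^n.
2^12 = 4096


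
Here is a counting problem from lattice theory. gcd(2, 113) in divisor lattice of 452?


Meet=gcd.
gcd(2,113)=1


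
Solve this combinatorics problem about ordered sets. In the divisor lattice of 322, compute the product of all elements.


Divisors of 322: [1, 2, 7, 14, 23, 46, 161, 322]
Product = n^(d(n)/2) = 322^(8/2)
Product = 10750371856


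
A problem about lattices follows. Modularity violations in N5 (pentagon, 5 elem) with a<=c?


Modular law: if a <= c then a v (b ^ c) = (a v b) ^ c.
Check all triples (a,b,c) with a <= c among 5 elements.
  e.g. a=a, b=c, c=b: lhs=a != rhs=b
Total violating triples: 1
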